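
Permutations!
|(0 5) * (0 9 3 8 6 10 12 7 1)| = |(0 5 9 3 8 6 10 12 7 1)| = 10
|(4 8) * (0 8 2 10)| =5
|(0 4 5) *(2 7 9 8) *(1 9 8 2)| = |(0 4 5)(1 9 2 7 8)| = 15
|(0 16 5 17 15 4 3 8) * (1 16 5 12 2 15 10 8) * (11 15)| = 40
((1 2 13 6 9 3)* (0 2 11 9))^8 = ((0 2 13 6)(1 11 9 3))^8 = (13)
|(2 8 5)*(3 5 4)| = |(2 8 4 3 5)| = 5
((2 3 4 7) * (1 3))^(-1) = ((1 3 4 7 2))^(-1) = (1 2 7 4 3)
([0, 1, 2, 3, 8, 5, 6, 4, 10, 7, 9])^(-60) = (10)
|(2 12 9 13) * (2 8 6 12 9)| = |(2 9 13 8 6 12)| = 6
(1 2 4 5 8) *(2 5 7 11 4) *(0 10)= (0 10)(1 5 8)(4 7 11)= [10, 5, 2, 3, 7, 8, 6, 11, 1, 9, 0, 4]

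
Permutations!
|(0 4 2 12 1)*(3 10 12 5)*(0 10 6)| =|(0 4 2 5 3 6)(1 10 12)| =6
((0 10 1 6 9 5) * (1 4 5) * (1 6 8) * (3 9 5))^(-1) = (0 5 6 9 3 4 10)(1 8)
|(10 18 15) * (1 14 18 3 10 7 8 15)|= |(1 14 18)(3 10)(7 8 15)|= 6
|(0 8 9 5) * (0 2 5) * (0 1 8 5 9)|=6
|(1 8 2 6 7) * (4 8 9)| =|(1 9 4 8 2 6 7)| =7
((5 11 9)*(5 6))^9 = ((5 11 9 6))^9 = (5 11 9 6)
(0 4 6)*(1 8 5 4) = (0 1 8 5 4 6) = [1, 8, 2, 3, 6, 4, 0, 7, 5]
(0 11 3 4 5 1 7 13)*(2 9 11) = (0 2 9 11 3 4 5 1 7 13) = [2, 7, 9, 4, 5, 1, 6, 13, 8, 11, 10, 3, 12, 0]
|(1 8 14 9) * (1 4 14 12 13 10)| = |(1 8 12 13 10)(4 14 9)| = 15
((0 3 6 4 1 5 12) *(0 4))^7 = (0 3 6)(1 4 12 5) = ((0 3 6)(1 5 12 4))^7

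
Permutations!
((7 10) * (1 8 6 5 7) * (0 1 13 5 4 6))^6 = ((0 1 8)(4 6)(5 7 10 13))^6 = (5 10)(7 13)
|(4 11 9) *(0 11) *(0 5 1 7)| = 7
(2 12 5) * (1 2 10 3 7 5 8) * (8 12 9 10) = (12)(1 2 9 10 3 7 5 8) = [0, 2, 9, 7, 4, 8, 6, 5, 1, 10, 3, 11, 12]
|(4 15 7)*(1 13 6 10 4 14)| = 8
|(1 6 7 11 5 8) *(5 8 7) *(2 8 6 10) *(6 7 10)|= 6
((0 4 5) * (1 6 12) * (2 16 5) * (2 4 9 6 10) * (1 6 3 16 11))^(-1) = ((0 9 3 16 5)(1 10 2 11)(6 12))^(-1) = (0 5 16 3 9)(1 11 2 10)(6 12)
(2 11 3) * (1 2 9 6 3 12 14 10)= (1 2 11 12 14 10)(3 9 6)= [0, 2, 11, 9, 4, 5, 3, 7, 8, 6, 1, 12, 14, 13, 10]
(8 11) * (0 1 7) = (0 1 7)(8 11) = [1, 7, 2, 3, 4, 5, 6, 0, 11, 9, 10, 8]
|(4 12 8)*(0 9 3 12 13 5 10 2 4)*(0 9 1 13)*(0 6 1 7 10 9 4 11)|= |(0 7 10 2 11)(1 13 5 9 3 12 8 4 6)|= 45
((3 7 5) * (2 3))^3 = ((2 3 7 5))^3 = (2 5 7 3)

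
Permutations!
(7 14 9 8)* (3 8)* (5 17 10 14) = (3 8 7 5 17 10 14 9) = [0, 1, 2, 8, 4, 17, 6, 5, 7, 3, 14, 11, 12, 13, 9, 15, 16, 10]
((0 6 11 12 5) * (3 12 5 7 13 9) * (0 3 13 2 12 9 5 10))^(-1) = (0 10 11 6)(2 7 12)(3 5 13 9)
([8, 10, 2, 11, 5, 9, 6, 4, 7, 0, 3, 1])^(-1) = (0 9 5 4 7 8)(1 11 3 10)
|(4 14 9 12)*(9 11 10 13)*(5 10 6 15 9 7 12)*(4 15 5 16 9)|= |(4 14 11 6 5 10 13 7 12 15)(9 16)|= 10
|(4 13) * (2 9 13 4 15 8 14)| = 6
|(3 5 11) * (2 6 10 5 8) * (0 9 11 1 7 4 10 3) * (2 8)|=15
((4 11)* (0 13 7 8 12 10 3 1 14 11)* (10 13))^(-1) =((0 10 3 1 14 11 4)(7 8 12 13))^(-1) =(0 4 11 14 1 3 10)(7 13 12 8)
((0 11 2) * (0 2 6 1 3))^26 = (0 11 6 1 3)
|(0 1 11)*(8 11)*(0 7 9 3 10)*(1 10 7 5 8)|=6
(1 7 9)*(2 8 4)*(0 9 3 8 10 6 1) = (0 9)(1 7 3 8 4 2 10 6) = [9, 7, 10, 8, 2, 5, 1, 3, 4, 0, 6]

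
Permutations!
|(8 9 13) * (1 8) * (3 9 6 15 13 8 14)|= |(1 14 3 9 8 6 15 13)|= 8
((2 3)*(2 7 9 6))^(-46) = ((2 3 7 9 6))^(-46) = (2 6 9 7 3)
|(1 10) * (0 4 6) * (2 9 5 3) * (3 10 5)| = |(0 4 6)(1 5 10)(2 9 3)| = 3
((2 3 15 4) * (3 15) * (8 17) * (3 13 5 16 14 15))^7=(2 4 15 14 16 5 13 3)(8 17)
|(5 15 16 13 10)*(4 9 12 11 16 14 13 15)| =10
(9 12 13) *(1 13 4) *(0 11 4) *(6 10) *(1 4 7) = (0 11 7 1 13 9 12)(6 10) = [11, 13, 2, 3, 4, 5, 10, 1, 8, 12, 6, 7, 0, 9]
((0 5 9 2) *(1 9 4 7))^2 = (0 4 1 2 5 7 9)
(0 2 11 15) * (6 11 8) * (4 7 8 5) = [2, 1, 5, 3, 7, 4, 11, 8, 6, 9, 10, 15, 12, 13, 14, 0] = (0 2 5 4 7 8 6 11 15)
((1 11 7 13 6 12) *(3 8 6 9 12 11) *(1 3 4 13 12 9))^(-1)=(1 13 4)(3 12 7 11 6 8)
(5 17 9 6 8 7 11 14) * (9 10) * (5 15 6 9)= (5 17 10)(6 8 7 11 14 15)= [0, 1, 2, 3, 4, 17, 8, 11, 7, 9, 5, 14, 12, 13, 15, 6, 16, 10]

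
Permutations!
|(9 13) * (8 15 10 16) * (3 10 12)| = 6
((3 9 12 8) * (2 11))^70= ((2 11)(3 9 12 8))^70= (3 12)(8 9)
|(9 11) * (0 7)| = 2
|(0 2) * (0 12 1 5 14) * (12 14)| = |(0 2 14)(1 5 12)| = 3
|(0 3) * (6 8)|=|(0 3)(6 8)|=2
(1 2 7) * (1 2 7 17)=(1 7 2 17)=[0, 7, 17, 3, 4, 5, 6, 2, 8, 9, 10, 11, 12, 13, 14, 15, 16, 1]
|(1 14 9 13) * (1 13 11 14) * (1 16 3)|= 3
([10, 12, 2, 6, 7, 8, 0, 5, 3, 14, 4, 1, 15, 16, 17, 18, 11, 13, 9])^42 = [4, 15, 2, 0, 5, 3, 10, 8, 6, 17, 7, 12, 18, 11, 13, 9, 1, 16, 14]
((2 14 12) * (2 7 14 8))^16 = (7 14 12)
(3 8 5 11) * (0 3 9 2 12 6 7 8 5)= (0 3 5 11 9 2 12 6 7 8)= [3, 1, 12, 5, 4, 11, 7, 8, 0, 2, 10, 9, 6]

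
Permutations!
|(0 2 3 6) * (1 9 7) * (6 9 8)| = 8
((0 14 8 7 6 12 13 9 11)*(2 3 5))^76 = (0 6 11 7 9 8 13 14 12)(2 3 5)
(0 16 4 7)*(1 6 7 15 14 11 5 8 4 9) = (0 16 9 1 6 7)(4 15 14 11 5 8) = [16, 6, 2, 3, 15, 8, 7, 0, 4, 1, 10, 5, 12, 13, 11, 14, 9]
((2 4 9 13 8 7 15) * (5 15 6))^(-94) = (2 7 4 6 9 5 13 15 8)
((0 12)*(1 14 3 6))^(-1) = (0 12)(1 6 3 14)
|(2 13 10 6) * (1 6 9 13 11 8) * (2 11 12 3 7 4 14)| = |(1 6 11 8)(2 12 3 7 4 14)(9 13 10)| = 12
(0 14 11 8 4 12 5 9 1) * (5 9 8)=(0 14 11 5 8 4 12 9 1)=[14, 0, 2, 3, 12, 8, 6, 7, 4, 1, 10, 5, 9, 13, 11]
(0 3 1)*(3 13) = (0 13 3 1) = [13, 0, 2, 1, 4, 5, 6, 7, 8, 9, 10, 11, 12, 3]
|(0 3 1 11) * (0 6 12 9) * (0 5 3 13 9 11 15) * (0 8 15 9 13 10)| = 12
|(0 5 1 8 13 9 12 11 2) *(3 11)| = 10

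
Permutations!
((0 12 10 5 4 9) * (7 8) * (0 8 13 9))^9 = (0 4 5 10 12)(7 13 9 8)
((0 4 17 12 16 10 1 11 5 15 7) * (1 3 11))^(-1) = (0 7 15 5 11 3 10 16 12 17 4)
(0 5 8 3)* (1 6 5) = [1, 6, 2, 0, 4, 8, 5, 7, 3] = (0 1 6 5 8 3)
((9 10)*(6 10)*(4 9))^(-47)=(4 9 6 10)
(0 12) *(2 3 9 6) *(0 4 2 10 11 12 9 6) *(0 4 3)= (0 9 4 2)(3 6 10 11 12)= [9, 1, 0, 6, 2, 5, 10, 7, 8, 4, 11, 12, 3]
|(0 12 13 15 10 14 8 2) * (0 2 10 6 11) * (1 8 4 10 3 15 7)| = |(0 12 13 7 1 8 3 15 6 11)(4 10 14)| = 30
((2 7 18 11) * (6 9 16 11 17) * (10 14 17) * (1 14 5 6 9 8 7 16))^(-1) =((1 14 17 9)(2 16 11)(5 6 8 7 18 10))^(-1) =(1 9 17 14)(2 11 16)(5 10 18 7 8 6)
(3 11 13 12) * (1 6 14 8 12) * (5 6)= [0, 5, 2, 11, 4, 6, 14, 7, 12, 9, 10, 13, 3, 1, 8]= (1 5 6 14 8 12 3 11 13)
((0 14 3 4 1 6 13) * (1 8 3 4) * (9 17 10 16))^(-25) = (0 13 6 1 3 8 4 14)(9 16 10 17)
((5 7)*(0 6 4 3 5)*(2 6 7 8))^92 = (2 4 5)(3 8 6)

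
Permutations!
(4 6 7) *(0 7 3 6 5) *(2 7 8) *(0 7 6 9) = (0 8 2 6 3 9)(4 5 7) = [8, 1, 6, 9, 5, 7, 3, 4, 2, 0]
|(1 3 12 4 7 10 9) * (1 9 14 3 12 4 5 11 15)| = 5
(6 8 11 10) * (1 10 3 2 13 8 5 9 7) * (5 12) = (1 10 6 12 5 9 7)(2 13 8 11 3) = [0, 10, 13, 2, 4, 9, 12, 1, 11, 7, 6, 3, 5, 8]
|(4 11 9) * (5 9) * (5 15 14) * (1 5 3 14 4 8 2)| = 30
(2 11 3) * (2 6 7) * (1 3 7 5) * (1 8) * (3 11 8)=[0, 11, 8, 6, 4, 3, 5, 2, 1, 9, 10, 7]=(1 11 7 2 8)(3 6 5)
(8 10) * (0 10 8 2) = [10, 1, 0, 3, 4, 5, 6, 7, 8, 9, 2] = (0 10 2)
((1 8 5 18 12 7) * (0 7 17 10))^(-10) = ((0 7 1 8 5 18 12 17 10))^(-10) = (0 10 17 12 18 5 8 1 7)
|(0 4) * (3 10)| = 2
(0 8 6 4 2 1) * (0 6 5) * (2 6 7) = (0 8 5)(1 7 2)(4 6) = [8, 7, 1, 3, 6, 0, 4, 2, 5]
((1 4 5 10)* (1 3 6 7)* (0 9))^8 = (1 4 5 10 3 6 7)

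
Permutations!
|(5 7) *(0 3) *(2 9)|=2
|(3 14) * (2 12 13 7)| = |(2 12 13 7)(3 14)| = 4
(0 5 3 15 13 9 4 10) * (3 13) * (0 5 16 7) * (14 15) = [16, 1, 2, 14, 10, 13, 6, 0, 8, 4, 5, 11, 12, 9, 15, 3, 7] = (0 16 7)(3 14 15)(4 10 5 13 9)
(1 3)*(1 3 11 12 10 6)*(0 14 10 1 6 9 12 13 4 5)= (0 14 10 9 12 1 11 13 4 5)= [14, 11, 2, 3, 5, 0, 6, 7, 8, 12, 9, 13, 1, 4, 10]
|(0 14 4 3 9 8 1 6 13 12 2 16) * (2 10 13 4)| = |(0 14 2 16)(1 6 4 3 9 8)(10 13 12)| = 12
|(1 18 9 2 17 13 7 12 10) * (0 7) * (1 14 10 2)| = 6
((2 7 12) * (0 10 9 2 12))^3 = (12)(0 2 10 7 9)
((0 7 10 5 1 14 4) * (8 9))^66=(0 5 4 10 14 7 1)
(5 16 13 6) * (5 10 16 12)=(5 12)(6 10 16 13)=[0, 1, 2, 3, 4, 12, 10, 7, 8, 9, 16, 11, 5, 6, 14, 15, 13]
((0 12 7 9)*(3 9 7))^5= ((0 12 3 9))^5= (0 12 3 9)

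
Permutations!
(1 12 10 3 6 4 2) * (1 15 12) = [0, 1, 15, 6, 2, 5, 4, 7, 8, 9, 3, 11, 10, 13, 14, 12] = (2 15 12 10 3 6 4)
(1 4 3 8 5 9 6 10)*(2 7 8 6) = (1 4 3 6 10)(2 7 8 5 9) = [0, 4, 7, 6, 3, 9, 10, 8, 5, 2, 1]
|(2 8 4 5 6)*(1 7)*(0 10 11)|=30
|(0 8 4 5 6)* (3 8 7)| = |(0 7 3 8 4 5 6)| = 7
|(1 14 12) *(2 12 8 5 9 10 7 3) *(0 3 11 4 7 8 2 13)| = |(0 3 13)(1 14 2 12)(4 7 11)(5 9 10 8)| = 12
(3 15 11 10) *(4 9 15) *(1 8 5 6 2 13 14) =(1 8 5 6 2 13 14)(3 4 9 15 11 10) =[0, 8, 13, 4, 9, 6, 2, 7, 5, 15, 3, 10, 12, 14, 1, 11]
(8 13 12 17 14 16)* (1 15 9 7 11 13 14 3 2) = [0, 15, 1, 2, 4, 5, 6, 11, 14, 7, 10, 13, 17, 12, 16, 9, 8, 3] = (1 15 9 7 11 13 12 17 3 2)(8 14 16)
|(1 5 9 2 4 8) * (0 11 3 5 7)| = 10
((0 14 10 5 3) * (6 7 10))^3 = ((0 14 6 7 10 5 3))^3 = (0 7 3 6 5 14 10)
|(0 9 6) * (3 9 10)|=5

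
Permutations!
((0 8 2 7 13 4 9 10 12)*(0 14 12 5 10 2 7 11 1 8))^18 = ((1 8 7 13 4 9 2 11)(5 10)(12 14))^18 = (14)(1 7 4 2)(8 13 9 11)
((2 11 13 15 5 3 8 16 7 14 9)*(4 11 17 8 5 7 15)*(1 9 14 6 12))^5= ((1 9 2 17 8 16 15 7 6 12)(3 5)(4 11 13))^5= (1 16)(2 7)(3 5)(4 13 11)(6 17)(8 12)(9 15)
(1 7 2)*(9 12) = (1 7 2)(9 12) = [0, 7, 1, 3, 4, 5, 6, 2, 8, 12, 10, 11, 9]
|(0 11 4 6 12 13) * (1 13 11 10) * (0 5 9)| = |(0 10 1 13 5 9)(4 6 12 11)| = 12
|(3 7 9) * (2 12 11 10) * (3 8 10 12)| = 6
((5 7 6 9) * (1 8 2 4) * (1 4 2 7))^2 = (1 7 9)(5 8 6)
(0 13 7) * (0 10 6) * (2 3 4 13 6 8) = (0 6)(2 3 4 13 7 10 8) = [6, 1, 3, 4, 13, 5, 0, 10, 2, 9, 8, 11, 12, 7]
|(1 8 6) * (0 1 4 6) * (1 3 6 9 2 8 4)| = 8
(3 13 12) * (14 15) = (3 13 12)(14 15) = [0, 1, 2, 13, 4, 5, 6, 7, 8, 9, 10, 11, 3, 12, 15, 14]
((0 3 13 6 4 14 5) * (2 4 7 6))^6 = ((0 3 13 2 4 14 5)(6 7))^6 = (0 5 14 4 2 13 3)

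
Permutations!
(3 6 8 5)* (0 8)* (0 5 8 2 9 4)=(0 2 9 4)(3 6 5)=[2, 1, 9, 6, 0, 3, 5, 7, 8, 4]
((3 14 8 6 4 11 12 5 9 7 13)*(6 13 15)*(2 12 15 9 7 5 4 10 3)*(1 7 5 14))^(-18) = ((1 7 9 14 8 13 2 12 4 11 15 6 10 3))^(-18) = (1 15 2 9 10 4 8)(3 11 13 7 6 12 14)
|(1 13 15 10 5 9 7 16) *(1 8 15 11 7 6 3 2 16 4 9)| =14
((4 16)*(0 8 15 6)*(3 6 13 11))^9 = (0 15 11 6 8 13 3)(4 16)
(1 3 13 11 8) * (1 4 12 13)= (1 3)(4 12 13 11 8)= [0, 3, 2, 1, 12, 5, 6, 7, 4, 9, 10, 8, 13, 11]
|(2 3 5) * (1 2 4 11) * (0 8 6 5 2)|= |(0 8 6 5 4 11 1)(2 3)|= 14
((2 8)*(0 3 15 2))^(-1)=(0 8 2 15 3)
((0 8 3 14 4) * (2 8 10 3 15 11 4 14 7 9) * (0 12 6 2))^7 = ((0 10 3 7 9)(2 8 15 11 4 12 6))^7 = (15)(0 3 9 10 7)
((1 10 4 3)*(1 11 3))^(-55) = ((1 10 4)(3 11))^(-55) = (1 4 10)(3 11)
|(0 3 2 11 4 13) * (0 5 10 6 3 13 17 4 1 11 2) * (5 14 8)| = |(0 13 14 8 5 10 6 3)(1 11)(4 17)| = 8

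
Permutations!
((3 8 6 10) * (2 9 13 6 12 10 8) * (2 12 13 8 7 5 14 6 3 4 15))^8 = (2 15 4 10 12 3 13 8 9) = ((2 9 8 13 3 12 10 4 15)(5 14 6 7))^8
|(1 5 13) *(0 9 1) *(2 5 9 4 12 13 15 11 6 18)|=12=|(0 4 12 13)(1 9)(2 5 15 11 6 18)|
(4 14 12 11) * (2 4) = (2 4 14 12 11) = [0, 1, 4, 3, 14, 5, 6, 7, 8, 9, 10, 2, 11, 13, 12]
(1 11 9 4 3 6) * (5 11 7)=(1 7 5 11 9 4 3 6)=[0, 7, 2, 6, 3, 11, 1, 5, 8, 4, 10, 9]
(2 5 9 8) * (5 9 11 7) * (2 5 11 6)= (2 9 8 5 6)(7 11)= [0, 1, 9, 3, 4, 6, 2, 11, 5, 8, 10, 7]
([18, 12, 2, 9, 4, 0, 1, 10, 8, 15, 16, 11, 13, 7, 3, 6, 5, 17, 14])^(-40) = [14, 13, 2, 15, 4, 18, 12, 16, 8, 6, 5, 11, 7, 10, 9, 1, 0, 17, 3]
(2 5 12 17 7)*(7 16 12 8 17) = [0, 1, 5, 3, 4, 8, 6, 2, 17, 9, 10, 11, 7, 13, 14, 15, 12, 16] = (2 5 8 17 16 12 7)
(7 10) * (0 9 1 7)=(0 9 1 7 10)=[9, 7, 2, 3, 4, 5, 6, 10, 8, 1, 0]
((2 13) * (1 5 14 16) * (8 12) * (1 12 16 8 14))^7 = (1 5)(2 13)(8 14 12 16)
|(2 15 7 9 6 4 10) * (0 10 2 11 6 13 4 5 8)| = 6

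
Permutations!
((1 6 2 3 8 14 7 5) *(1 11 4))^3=((1 6 2 3 8 14 7 5 11 4))^3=(1 3 7 4 2 14 11 6 8 5)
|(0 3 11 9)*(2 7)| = 4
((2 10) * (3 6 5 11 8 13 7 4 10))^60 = (13)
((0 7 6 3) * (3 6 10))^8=(10)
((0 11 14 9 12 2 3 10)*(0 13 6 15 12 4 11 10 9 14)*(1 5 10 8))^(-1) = ((0 8 1 5 10 13 6 15 12 2 3 9 4 11))^(-1) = (0 11 4 9 3 2 12 15 6 13 10 5 1 8)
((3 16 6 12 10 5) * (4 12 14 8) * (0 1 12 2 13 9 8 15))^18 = (0 14 16 5 12)(1 15 6 3 10)(2 8 13 4 9)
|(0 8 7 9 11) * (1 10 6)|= |(0 8 7 9 11)(1 10 6)|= 15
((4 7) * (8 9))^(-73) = (4 7)(8 9)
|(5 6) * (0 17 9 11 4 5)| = 7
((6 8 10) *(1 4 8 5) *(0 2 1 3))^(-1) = (0 3 5 6 10 8 4 1 2)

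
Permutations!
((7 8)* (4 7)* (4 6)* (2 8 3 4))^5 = ((2 8 6)(3 4 7))^5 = (2 6 8)(3 7 4)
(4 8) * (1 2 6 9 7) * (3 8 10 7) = [0, 2, 6, 8, 10, 5, 9, 1, 4, 3, 7] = (1 2 6 9 3 8 4 10 7)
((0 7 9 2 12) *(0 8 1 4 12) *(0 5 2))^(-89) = ((0 7 9)(1 4 12 8)(2 5))^(-89) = (0 7 9)(1 8 12 4)(2 5)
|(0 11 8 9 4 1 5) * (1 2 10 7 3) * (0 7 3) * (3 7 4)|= |(0 11 8 9 3 1 5 4 2 10 7)|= 11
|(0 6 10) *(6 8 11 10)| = 4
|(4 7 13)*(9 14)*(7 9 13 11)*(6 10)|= |(4 9 14 13)(6 10)(7 11)|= 4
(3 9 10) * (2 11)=(2 11)(3 9 10)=[0, 1, 11, 9, 4, 5, 6, 7, 8, 10, 3, 2]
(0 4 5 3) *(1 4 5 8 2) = (0 5 3)(1 4 8 2) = [5, 4, 1, 0, 8, 3, 6, 7, 2]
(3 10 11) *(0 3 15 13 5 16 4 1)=[3, 0, 2, 10, 1, 16, 6, 7, 8, 9, 11, 15, 12, 5, 14, 13, 4]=(0 3 10 11 15 13 5 16 4 1)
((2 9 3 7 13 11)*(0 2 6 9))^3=(0 2)(3 11)(6 7)(9 13)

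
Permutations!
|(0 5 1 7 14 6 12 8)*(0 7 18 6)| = |(0 5 1 18 6 12 8 7 14)| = 9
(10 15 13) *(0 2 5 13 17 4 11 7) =(0 2 5 13 10 15 17 4 11 7) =[2, 1, 5, 3, 11, 13, 6, 0, 8, 9, 15, 7, 12, 10, 14, 17, 16, 4]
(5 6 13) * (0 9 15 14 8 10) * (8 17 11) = (0 9 15 14 17 11 8 10)(5 6 13) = [9, 1, 2, 3, 4, 6, 13, 7, 10, 15, 0, 8, 12, 5, 17, 14, 16, 11]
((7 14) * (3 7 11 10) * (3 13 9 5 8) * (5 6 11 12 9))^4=(3 9 13 7 6 5 14 11 8 12 10)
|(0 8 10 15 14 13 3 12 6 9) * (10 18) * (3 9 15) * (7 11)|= |(0 8 18 10 3 12 6 15 14 13 9)(7 11)|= 22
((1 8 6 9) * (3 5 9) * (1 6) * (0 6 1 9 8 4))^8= (9)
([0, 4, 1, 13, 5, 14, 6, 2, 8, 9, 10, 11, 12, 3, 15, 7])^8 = (1 4 5 14 15 7 2)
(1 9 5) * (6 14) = [0, 9, 2, 3, 4, 1, 14, 7, 8, 5, 10, 11, 12, 13, 6] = (1 9 5)(6 14)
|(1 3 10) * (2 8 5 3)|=6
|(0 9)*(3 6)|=2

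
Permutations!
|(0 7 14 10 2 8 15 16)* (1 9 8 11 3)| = 12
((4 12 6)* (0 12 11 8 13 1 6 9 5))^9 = ((0 12 9 5)(1 6 4 11 8 13))^9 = (0 12 9 5)(1 11)(4 13)(6 8)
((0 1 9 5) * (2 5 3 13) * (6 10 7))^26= ((0 1 9 3 13 2 5)(6 10 7))^26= (0 2 3 1 5 13 9)(6 7 10)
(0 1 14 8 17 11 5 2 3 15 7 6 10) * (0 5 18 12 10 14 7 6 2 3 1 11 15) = (0 11 18 12 10 5 3)(1 7 2)(6 14 8 17 15) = [11, 7, 1, 0, 4, 3, 14, 2, 17, 9, 5, 18, 10, 13, 8, 6, 16, 15, 12]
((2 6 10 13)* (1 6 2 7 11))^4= ((1 6 10 13 7 11))^4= (1 7 10)(6 11 13)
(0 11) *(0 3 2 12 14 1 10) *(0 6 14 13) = [11, 10, 12, 2, 4, 5, 14, 7, 8, 9, 6, 3, 13, 0, 1] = (0 11 3 2 12 13)(1 10 6 14)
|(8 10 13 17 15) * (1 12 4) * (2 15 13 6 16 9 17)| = 9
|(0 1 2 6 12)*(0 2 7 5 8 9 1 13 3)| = |(0 13 3)(1 7 5 8 9)(2 6 12)| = 15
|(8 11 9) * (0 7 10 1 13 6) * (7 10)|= 15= |(0 10 1 13 6)(8 11 9)|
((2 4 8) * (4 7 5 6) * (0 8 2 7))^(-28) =(8)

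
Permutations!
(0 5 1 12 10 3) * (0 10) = (0 5 1 12)(3 10) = [5, 12, 2, 10, 4, 1, 6, 7, 8, 9, 3, 11, 0]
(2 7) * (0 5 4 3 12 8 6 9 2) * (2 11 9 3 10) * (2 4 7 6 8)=(0 5 7)(2 6 3 12)(4 10)(9 11)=[5, 1, 6, 12, 10, 7, 3, 0, 8, 11, 4, 9, 2]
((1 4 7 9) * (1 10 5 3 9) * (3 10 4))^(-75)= (5 10)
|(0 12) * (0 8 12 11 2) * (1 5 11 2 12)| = 10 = |(0 2)(1 5 11 12 8)|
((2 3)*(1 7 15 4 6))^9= ((1 7 15 4 6)(2 3))^9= (1 6 4 15 7)(2 3)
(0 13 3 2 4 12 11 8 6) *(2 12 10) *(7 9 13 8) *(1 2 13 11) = (0 8 6)(1 2 4 10 13 3 12)(7 9 11) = [8, 2, 4, 12, 10, 5, 0, 9, 6, 11, 13, 7, 1, 3]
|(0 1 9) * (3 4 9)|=5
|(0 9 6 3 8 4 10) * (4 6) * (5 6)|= |(0 9 4 10)(3 8 5 6)|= 4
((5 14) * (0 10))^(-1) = (0 10)(5 14)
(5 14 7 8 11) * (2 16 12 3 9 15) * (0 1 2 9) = (0 1 2 16 12 3)(5 14 7 8 11)(9 15) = [1, 2, 16, 0, 4, 14, 6, 8, 11, 15, 10, 5, 3, 13, 7, 9, 12]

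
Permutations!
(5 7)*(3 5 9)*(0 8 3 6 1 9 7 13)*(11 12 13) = (0 8 3 5 11 12 13)(1 9 6) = [8, 9, 2, 5, 4, 11, 1, 7, 3, 6, 10, 12, 13, 0]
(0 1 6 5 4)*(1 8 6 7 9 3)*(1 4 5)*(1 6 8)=(0 1 7 9 3 4)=[1, 7, 2, 4, 0, 5, 6, 9, 8, 3]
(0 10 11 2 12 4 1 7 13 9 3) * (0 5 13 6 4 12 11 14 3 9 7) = (0 10 14 3 5 13 7 6 4 1)(2 11) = [10, 0, 11, 5, 1, 13, 4, 6, 8, 9, 14, 2, 12, 7, 3]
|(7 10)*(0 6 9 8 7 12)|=|(0 6 9 8 7 10 12)|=7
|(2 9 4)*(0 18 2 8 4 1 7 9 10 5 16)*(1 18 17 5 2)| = |(0 17 5 16)(1 7 9 18)(2 10)(4 8)| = 4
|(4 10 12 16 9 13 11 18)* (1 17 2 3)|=8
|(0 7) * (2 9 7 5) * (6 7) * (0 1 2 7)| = 7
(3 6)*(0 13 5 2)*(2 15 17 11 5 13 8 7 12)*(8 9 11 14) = [9, 1, 0, 6, 4, 15, 3, 12, 7, 11, 10, 5, 2, 13, 8, 17, 16, 14] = (0 9 11 5 15 17 14 8 7 12 2)(3 6)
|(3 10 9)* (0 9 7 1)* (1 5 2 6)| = 9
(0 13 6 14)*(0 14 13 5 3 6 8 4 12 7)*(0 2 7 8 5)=(14)(2 7)(3 6 13 5)(4 12 8)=[0, 1, 7, 6, 12, 3, 13, 2, 4, 9, 10, 11, 8, 5, 14]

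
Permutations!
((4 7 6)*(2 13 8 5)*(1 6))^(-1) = (1 7 4 6)(2 5 8 13)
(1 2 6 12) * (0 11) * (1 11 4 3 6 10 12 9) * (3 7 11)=(0 4 7 11)(1 2 10 12 3 6 9)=[4, 2, 10, 6, 7, 5, 9, 11, 8, 1, 12, 0, 3]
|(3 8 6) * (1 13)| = 6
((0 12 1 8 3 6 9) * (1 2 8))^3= (0 8 9 2 6 12 3)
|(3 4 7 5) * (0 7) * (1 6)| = |(0 7 5 3 4)(1 6)| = 10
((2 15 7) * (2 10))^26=(2 7)(10 15)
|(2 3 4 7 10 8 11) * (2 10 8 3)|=6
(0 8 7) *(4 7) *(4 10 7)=(0 8 10 7)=[8, 1, 2, 3, 4, 5, 6, 0, 10, 9, 7]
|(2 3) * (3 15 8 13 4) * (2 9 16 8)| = 6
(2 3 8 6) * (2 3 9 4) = [0, 1, 9, 8, 2, 5, 3, 7, 6, 4] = (2 9 4)(3 8 6)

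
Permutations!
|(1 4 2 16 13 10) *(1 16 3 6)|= 15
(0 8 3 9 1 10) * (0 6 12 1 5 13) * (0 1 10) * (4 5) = [8, 0, 2, 9, 5, 13, 12, 7, 3, 4, 6, 11, 10, 1] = (0 8 3 9 4 5 13 1)(6 12 10)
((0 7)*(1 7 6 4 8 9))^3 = (0 8 7 4 1 6 9)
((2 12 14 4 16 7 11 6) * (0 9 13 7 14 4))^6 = ((0 9 13 7 11 6 2 12 4 16 14))^6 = (0 2 9 12 13 4 7 16 11 14 6)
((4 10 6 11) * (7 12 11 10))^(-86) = (4 12)(7 11)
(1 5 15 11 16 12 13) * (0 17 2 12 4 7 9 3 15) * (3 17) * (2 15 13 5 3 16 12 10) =(0 16 4 7 9 17 15 11 12 5)(1 3 13)(2 10) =[16, 3, 10, 13, 7, 0, 6, 9, 8, 17, 2, 12, 5, 1, 14, 11, 4, 15]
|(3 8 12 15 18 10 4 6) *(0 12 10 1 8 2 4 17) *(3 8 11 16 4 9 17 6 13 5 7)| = |(0 12 15 18 1 11 16 4 13 5 7 3 2 9 17)(6 8 10)| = 15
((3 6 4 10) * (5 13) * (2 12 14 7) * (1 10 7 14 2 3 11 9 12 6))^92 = ((14)(1 10 11 9 12 2 6 4 7 3)(5 13))^92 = (14)(1 11 12 6 7)(2 4 3 10 9)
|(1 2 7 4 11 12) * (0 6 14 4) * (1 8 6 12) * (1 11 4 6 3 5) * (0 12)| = |(1 2 7 12 8 3 5)(6 14)| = 14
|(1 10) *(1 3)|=|(1 10 3)|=3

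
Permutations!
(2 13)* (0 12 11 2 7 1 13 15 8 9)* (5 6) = (0 12 11 2 15 8 9)(1 13 7)(5 6) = [12, 13, 15, 3, 4, 6, 5, 1, 9, 0, 10, 2, 11, 7, 14, 8]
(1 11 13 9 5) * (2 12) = (1 11 13 9 5)(2 12) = [0, 11, 12, 3, 4, 1, 6, 7, 8, 5, 10, 13, 2, 9]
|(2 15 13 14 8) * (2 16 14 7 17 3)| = |(2 15 13 7 17 3)(8 16 14)| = 6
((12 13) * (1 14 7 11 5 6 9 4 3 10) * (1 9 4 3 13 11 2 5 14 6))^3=(1 13 14 5 4 11 2 6 12 7)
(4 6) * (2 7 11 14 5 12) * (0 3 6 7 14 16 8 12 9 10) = (0 3 6 4 7 11 16 8 12 2 14 5 9 10) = [3, 1, 14, 6, 7, 9, 4, 11, 12, 10, 0, 16, 2, 13, 5, 15, 8]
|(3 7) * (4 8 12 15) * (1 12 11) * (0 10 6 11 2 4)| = 42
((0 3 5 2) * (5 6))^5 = (6)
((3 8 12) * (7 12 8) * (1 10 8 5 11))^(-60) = (12)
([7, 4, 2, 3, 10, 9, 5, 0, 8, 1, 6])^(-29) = (0 7)(1 4 10 6 5 9)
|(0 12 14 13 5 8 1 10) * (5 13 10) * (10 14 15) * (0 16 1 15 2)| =|(0 12 2)(1 5 8 15 10 16)| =6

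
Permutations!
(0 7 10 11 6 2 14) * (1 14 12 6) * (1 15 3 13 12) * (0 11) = [7, 14, 1, 13, 4, 5, 2, 10, 8, 9, 0, 15, 6, 12, 11, 3] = (0 7 10)(1 14 11 15 3 13 12 6 2)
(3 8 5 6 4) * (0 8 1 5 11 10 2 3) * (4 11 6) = [8, 5, 3, 1, 0, 4, 11, 7, 6, 9, 2, 10] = (0 8 6 11 10 2 3 1 5 4)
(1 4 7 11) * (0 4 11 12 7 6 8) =[4, 11, 2, 3, 6, 5, 8, 12, 0, 9, 10, 1, 7] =(0 4 6 8)(1 11)(7 12)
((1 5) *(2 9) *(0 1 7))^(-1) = (0 7 5 1)(2 9)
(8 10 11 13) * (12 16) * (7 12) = [0, 1, 2, 3, 4, 5, 6, 12, 10, 9, 11, 13, 16, 8, 14, 15, 7] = (7 12 16)(8 10 11 13)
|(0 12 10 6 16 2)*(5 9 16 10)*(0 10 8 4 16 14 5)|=6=|(0 12)(2 10 6 8 4 16)(5 9 14)|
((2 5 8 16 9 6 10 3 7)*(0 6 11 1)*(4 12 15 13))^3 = (0 3 5 9)(1 10 2 16)(4 13 15 12)(6 7 8 11)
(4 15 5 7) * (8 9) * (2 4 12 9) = (2 4 15 5 7 12 9 8) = [0, 1, 4, 3, 15, 7, 6, 12, 2, 8, 10, 11, 9, 13, 14, 5]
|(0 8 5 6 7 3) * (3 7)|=5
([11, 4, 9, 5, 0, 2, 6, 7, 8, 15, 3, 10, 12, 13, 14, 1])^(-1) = [4, 15, 5, 10, 1, 3, 6, 7, 8, 2, 11, 0, 12, 13, 14, 9]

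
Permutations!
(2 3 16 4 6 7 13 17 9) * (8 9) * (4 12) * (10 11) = (2 3 16 12 4 6 7 13 17 8 9)(10 11) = [0, 1, 3, 16, 6, 5, 7, 13, 9, 2, 11, 10, 4, 17, 14, 15, 12, 8]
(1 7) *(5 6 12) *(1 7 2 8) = (1 2 8)(5 6 12) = [0, 2, 8, 3, 4, 6, 12, 7, 1, 9, 10, 11, 5]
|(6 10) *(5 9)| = 2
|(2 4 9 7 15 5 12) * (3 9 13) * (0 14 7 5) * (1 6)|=|(0 14 7 15)(1 6)(2 4 13 3 9 5 12)|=28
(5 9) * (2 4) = (2 4)(5 9) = [0, 1, 4, 3, 2, 9, 6, 7, 8, 5]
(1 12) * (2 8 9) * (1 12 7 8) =(12)(1 7 8 9 2) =[0, 7, 1, 3, 4, 5, 6, 8, 9, 2, 10, 11, 12]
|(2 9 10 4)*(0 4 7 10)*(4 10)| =6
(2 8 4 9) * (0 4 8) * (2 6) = (0 4 9 6 2) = [4, 1, 0, 3, 9, 5, 2, 7, 8, 6]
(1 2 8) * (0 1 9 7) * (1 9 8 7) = (0 9 1 2 7) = [9, 2, 7, 3, 4, 5, 6, 0, 8, 1]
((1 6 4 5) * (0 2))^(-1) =((0 2)(1 6 4 5))^(-1) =(0 2)(1 5 4 6)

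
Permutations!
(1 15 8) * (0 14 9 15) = (0 14 9 15 8 1) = [14, 0, 2, 3, 4, 5, 6, 7, 1, 15, 10, 11, 12, 13, 9, 8]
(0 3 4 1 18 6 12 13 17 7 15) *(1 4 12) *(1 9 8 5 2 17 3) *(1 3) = (0 3 12 13 1 18 6 9 8 5 2 17 7 15) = [3, 18, 17, 12, 4, 2, 9, 15, 5, 8, 10, 11, 13, 1, 14, 0, 16, 7, 6]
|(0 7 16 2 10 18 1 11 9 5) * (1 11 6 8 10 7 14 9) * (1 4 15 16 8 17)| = |(0 14 9 5)(1 6 17)(2 7 8 10 18 11 4 15 16)| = 36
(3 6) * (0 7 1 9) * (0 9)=(9)(0 7 1)(3 6)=[7, 0, 2, 6, 4, 5, 3, 1, 8, 9]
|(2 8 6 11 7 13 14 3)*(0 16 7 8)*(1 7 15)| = 9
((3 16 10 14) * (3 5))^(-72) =((3 16 10 14 5))^(-72) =(3 14 16 5 10)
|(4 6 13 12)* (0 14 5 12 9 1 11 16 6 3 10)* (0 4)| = |(0 14 5 12)(1 11 16 6 13 9)(3 10 4)| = 12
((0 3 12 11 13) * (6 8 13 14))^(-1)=(0 13 8 6 14 11 12 3)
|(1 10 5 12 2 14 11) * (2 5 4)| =|(1 10 4 2 14 11)(5 12)| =6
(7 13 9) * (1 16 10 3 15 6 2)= (1 16 10 3 15 6 2)(7 13 9)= [0, 16, 1, 15, 4, 5, 2, 13, 8, 7, 3, 11, 12, 9, 14, 6, 10]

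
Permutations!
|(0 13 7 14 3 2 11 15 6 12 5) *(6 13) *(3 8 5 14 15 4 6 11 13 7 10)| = |(0 11 4 6 12 14 8 5)(2 13 10 3)(7 15)| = 8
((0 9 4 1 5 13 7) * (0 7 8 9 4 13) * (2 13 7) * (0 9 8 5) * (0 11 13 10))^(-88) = (0 1 13 9 2)(4 11 5 7 10)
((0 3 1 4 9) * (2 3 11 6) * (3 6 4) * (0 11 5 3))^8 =(4 11 9)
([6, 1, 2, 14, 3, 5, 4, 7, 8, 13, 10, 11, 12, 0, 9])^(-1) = [13, 1, 2, 4, 6, 5, 0, 7, 8, 14, 10, 11, 12, 9, 3]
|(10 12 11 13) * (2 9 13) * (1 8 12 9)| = 15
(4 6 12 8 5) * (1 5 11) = (1 5 4 6 12 8 11) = [0, 5, 2, 3, 6, 4, 12, 7, 11, 9, 10, 1, 8]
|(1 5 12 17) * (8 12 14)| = 6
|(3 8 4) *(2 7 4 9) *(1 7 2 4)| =4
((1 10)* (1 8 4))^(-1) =(1 4 8 10) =((1 10 8 4))^(-1)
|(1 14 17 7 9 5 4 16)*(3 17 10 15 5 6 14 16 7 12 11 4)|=12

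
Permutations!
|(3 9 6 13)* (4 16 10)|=12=|(3 9 6 13)(4 16 10)|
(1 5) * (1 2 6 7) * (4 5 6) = (1 6 7)(2 4 5) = [0, 6, 4, 3, 5, 2, 7, 1]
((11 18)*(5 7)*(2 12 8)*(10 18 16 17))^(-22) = ((2 12 8)(5 7)(10 18 11 16 17))^(-22) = (2 8 12)(10 16 18 17 11)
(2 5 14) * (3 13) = (2 5 14)(3 13) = [0, 1, 5, 13, 4, 14, 6, 7, 8, 9, 10, 11, 12, 3, 2]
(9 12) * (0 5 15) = (0 5 15)(9 12) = [5, 1, 2, 3, 4, 15, 6, 7, 8, 12, 10, 11, 9, 13, 14, 0]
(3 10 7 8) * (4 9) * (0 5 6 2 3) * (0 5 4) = (0 4 9)(2 3 10 7 8 5 6) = [4, 1, 3, 10, 9, 6, 2, 8, 5, 0, 7]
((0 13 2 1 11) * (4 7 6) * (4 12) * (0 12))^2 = (0 2 11 4 6 13 1 12 7) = ((0 13 2 1 11 12 4 7 6))^2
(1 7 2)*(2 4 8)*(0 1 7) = (0 1)(2 7 4 8) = [1, 0, 7, 3, 8, 5, 6, 4, 2]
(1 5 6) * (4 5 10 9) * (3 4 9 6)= (1 10 6)(3 4 5)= [0, 10, 2, 4, 5, 3, 1, 7, 8, 9, 6]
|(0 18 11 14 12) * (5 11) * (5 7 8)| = |(0 18 7 8 5 11 14 12)| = 8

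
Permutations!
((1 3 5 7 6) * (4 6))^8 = ((1 3 5 7 4 6))^8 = (1 5 4)(3 7 6)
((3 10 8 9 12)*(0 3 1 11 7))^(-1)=((0 3 10 8 9 12 1 11 7))^(-1)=(0 7 11 1 12 9 8 10 3)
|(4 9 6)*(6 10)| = |(4 9 10 6)| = 4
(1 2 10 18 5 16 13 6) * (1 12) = [0, 2, 10, 3, 4, 16, 12, 7, 8, 9, 18, 11, 1, 6, 14, 15, 13, 17, 5] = (1 2 10 18 5 16 13 6 12)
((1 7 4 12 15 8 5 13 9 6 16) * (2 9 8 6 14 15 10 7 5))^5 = (1 9)(2 16)(4 12 10 7)(5 14)(6 8)(13 15)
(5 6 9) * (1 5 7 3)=(1 5 6 9 7 3)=[0, 5, 2, 1, 4, 6, 9, 3, 8, 7]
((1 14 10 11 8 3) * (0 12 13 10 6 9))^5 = ((0 12 13 10 11 8 3 1 14 6 9))^5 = (0 8 9 11 6 10 14 13 1 12 3)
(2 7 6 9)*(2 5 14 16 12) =(2 7 6 9 5 14 16 12) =[0, 1, 7, 3, 4, 14, 9, 6, 8, 5, 10, 11, 2, 13, 16, 15, 12]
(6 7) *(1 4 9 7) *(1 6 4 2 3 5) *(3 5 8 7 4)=[0, 2, 5, 8, 9, 1, 6, 3, 7, 4]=(1 2 5)(3 8 7)(4 9)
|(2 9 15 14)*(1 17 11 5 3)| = 20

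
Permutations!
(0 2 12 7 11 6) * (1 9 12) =(0 2 1 9 12 7 11 6) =[2, 9, 1, 3, 4, 5, 0, 11, 8, 12, 10, 6, 7]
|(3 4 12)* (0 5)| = 6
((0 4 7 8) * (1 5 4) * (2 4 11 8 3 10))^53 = (0 11 1 8 5)(2 3 4 10 7)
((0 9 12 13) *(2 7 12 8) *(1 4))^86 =(0 8 7 13 9 2 12)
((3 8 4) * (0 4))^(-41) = ((0 4 3 8))^(-41) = (0 8 3 4)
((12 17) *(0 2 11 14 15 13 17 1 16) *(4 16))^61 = (0 17 2 12 11 1 14 4 15 16 13)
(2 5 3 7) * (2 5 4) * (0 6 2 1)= (0 6 2 4 1)(3 7 5)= [6, 0, 4, 7, 1, 3, 2, 5]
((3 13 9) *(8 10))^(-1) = ((3 13 9)(8 10))^(-1) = (3 9 13)(8 10)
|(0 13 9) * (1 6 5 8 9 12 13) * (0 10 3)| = 8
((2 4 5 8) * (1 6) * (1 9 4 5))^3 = (1 4 9 6)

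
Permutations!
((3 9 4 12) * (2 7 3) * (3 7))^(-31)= ((2 3 9 4 12))^(-31)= (2 12 4 9 3)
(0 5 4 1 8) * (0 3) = (0 5 4 1 8 3) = [5, 8, 2, 0, 1, 4, 6, 7, 3]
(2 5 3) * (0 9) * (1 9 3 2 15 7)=(0 3 15 7 1 9)(2 5)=[3, 9, 5, 15, 4, 2, 6, 1, 8, 0, 10, 11, 12, 13, 14, 7]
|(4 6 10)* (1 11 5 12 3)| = 15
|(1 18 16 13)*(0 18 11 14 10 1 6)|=20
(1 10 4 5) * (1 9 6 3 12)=[0, 10, 2, 12, 5, 9, 3, 7, 8, 6, 4, 11, 1]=(1 10 4 5 9 6 3 12)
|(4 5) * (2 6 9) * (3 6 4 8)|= |(2 4 5 8 3 6 9)|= 7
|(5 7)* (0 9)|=|(0 9)(5 7)|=2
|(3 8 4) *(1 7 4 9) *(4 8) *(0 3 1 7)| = 12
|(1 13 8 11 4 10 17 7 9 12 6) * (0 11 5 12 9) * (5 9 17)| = |(0 11 4 10 5 12 6 1 13 8 9 17 7)| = 13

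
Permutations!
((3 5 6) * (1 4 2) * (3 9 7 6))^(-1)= (1 2 4)(3 5)(6 7 9)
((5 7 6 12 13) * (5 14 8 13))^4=((5 7 6 12)(8 13 14))^4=(8 13 14)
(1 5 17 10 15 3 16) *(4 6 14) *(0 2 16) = (0 2 16 1 5 17 10 15 3)(4 6 14) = [2, 5, 16, 0, 6, 17, 14, 7, 8, 9, 15, 11, 12, 13, 4, 3, 1, 10]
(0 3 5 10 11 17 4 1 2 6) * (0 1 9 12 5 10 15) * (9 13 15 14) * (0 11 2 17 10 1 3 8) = (0 8)(1 17 4 13 15 11 10 2 6 3)(5 14 9 12) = [8, 17, 6, 1, 13, 14, 3, 7, 0, 12, 2, 10, 5, 15, 9, 11, 16, 4]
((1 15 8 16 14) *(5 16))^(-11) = (1 15 8 5 16 14)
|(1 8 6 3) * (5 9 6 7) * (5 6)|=|(1 8 7 6 3)(5 9)|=10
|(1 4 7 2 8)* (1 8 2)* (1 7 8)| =|(1 4 8)| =3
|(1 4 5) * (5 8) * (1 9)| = |(1 4 8 5 9)| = 5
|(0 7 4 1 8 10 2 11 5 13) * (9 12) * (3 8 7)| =|(0 3 8 10 2 11 5 13)(1 7 4)(9 12)| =24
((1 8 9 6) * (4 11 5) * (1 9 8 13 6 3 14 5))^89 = (1 11 4 5 14 3 9 6 13)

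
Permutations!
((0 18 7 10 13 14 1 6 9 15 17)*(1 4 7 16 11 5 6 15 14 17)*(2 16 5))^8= (0 10 14 5 17 7 9 18 13 4 6)(2 11 16)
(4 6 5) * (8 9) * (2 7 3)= (2 7 3)(4 6 5)(8 9)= [0, 1, 7, 2, 6, 4, 5, 3, 9, 8]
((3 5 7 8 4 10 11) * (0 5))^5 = ((0 5 7 8 4 10 11 3))^5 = (0 10 7 3 4 5 11 8)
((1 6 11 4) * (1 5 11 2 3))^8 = (4 11 5)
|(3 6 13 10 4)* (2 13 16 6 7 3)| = |(2 13 10 4)(3 7)(6 16)| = 4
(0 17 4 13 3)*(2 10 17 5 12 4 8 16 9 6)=(0 5 12 4 13 3)(2 10 17 8 16 9 6)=[5, 1, 10, 0, 13, 12, 2, 7, 16, 6, 17, 11, 4, 3, 14, 15, 9, 8]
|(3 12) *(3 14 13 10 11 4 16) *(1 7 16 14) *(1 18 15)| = 35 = |(1 7 16 3 12 18 15)(4 14 13 10 11)|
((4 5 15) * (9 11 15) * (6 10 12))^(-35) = ((4 5 9 11 15)(6 10 12))^(-35) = (15)(6 10 12)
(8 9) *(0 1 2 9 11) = (0 1 2 9 8 11) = [1, 2, 9, 3, 4, 5, 6, 7, 11, 8, 10, 0]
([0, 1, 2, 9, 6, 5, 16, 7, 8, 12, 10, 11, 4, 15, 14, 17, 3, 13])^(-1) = [0, 1, 2, 16, 12, 5, 4, 7, 8, 3, 10, 11, 9, 17, 14, 13, 6, 15]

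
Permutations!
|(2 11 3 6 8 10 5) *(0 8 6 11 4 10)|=4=|(0 8)(2 4 10 5)(3 11)|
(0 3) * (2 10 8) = (0 3)(2 10 8) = [3, 1, 10, 0, 4, 5, 6, 7, 2, 9, 8]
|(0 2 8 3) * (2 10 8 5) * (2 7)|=|(0 10 8 3)(2 5 7)|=12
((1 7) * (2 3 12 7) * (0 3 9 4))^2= ((0 3 12 7 1 2 9 4))^2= (0 12 1 9)(2 4 3 7)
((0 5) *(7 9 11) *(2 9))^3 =(0 5)(2 7 11 9)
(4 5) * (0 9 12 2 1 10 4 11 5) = (0 9 12 2 1 10 4)(5 11) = [9, 10, 1, 3, 0, 11, 6, 7, 8, 12, 4, 5, 2]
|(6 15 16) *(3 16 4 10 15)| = 3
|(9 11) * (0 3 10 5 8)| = |(0 3 10 5 8)(9 11)| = 10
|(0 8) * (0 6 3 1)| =5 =|(0 8 6 3 1)|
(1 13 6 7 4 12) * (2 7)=[0, 13, 7, 3, 12, 5, 2, 4, 8, 9, 10, 11, 1, 6]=(1 13 6 2 7 4 12)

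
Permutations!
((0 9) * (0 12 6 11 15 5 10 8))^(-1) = ((0 9 12 6 11 15 5 10 8))^(-1) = (0 8 10 5 15 11 6 12 9)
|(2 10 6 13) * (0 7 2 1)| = |(0 7 2 10 6 13 1)| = 7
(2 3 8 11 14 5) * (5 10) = (2 3 8 11 14 10 5) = [0, 1, 3, 8, 4, 2, 6, 7, 11, 9, 5, 14, 12, 13, 10]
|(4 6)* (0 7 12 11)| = |(0 7 12 11)(4 6)| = 4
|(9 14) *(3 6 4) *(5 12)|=6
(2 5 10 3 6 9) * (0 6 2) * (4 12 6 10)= (0 10 3 2 5 4 12 6 9)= [10, 1, 5, 2, 12, 4, 9, 7, 8, 0, 3, 11, 6]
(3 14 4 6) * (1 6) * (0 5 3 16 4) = (0 5 3 14)(1 6 16 4) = [5, 6, 2, 14, 1, 3, 16, 7, 8, 9, 10, 11, 12, 13, 0, 15, 4]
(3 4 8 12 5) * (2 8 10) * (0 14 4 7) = (0 14 4 10 2 8 12 5 3 7) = [14, 1, 8, 7, 10, 3, 6, 0, 12, 9, 2, 11, 5, 13, 4]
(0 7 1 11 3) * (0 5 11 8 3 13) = (0 7 1 8 3 5 11 13) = [7, 8, 2, 5, 4, 11, 6, 1, 3, 9, 10, 13, 12, 0]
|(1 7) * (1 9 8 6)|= |(1 7 9 8 6)|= 5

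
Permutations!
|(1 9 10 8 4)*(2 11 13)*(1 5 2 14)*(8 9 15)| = |(1 15 8 4 5 2 11 13 14)(9 10)| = 18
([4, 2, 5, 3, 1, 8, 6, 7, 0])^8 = [1, 5, 8, 3, 2, 0, 6, 7, 4]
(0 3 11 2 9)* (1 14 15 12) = (0 3 11 2 9)(1 14 15 12) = [3, 14, 9, 11, 4, 5, 6, 7, 8, 0, 10, 2, 1, 13, 15, 12]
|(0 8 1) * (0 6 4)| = 5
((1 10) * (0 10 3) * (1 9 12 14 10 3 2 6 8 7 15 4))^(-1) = (0 3)(1 4 15 7 8 6 2)(9 10 14 12)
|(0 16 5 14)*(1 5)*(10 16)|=6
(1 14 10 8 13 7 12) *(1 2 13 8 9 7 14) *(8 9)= (2 13 14 10 8 9 7 12)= [0, 1, 13, 3, 4, 5, 6, 12, 9, 7, 8, 11, 2, 14, 10]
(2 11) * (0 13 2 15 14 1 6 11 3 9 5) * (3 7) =(0 13 2 7 3 9 5)(1 6 11 15 14) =[13, 6, 7, 9, 4, 0, 11, 3, 8, 5, 10, 15, 12, 2, 1, 14]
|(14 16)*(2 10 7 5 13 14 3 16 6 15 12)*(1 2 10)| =|(1 2)(3 16)(5 13 14 6 15 12 10 7)| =8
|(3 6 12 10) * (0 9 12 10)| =|(0 9 12)(3 6 10)| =3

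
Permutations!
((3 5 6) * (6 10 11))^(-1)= (3 6 11 10 5)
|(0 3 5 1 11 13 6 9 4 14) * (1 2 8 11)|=|(0 3 5 2 8 11 13 6 9 4 14)|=11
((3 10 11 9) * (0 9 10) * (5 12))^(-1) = ((0 9 3)(5 12)(10 11))^(-1) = (0 3 9)(5 12)(10 11)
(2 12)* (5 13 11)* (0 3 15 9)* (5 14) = (0 3 15 9)(2 12)(5 13 11 14) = [3, 1, 12, 15, 4, 13, 6, 7, 8, 0, 10, 14, 2, 11, 5, 9]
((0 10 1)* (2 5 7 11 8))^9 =((0 10 1)(2 5 7 11 8))^9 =(2 8 11 7 5)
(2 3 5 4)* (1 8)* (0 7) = (0 7)(1 8)(2 3 5 4) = [7, 8, 3, 5, 2, 4, 6, 0, 1]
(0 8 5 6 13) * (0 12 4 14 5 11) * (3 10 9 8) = (0 3 10 9 8 11)(4 14 5 6 13 12) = [3, 1, 2, 10, 14, 6, 13, 7, 11, 8, 9, 0, 4, 12, 5]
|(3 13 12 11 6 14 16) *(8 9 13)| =9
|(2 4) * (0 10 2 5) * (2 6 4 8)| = |(0 10 6 4 5)(2 8)| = 10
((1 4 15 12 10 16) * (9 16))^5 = ((1 4 15 12 10 9 16))^5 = (1 9 12 4 16 10 15)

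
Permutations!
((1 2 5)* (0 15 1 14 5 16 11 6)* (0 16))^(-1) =(0 2 1 15)(5 14)(6 11 16)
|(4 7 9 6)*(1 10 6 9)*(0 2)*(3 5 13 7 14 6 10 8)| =|(0 2)(1 8 3 5 13 7)(4 14 6)| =6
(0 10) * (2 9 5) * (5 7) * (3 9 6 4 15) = (0 10)(2 6 4 15 3 9 7 5) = [10, 1, 6, 9, 15, 2, 4, 5, 8, 7, 0, 11, 12, 13, 14, 3]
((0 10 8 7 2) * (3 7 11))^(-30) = ((0 10 8 11 3 7 2))^(-30) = (0 7 11 10 2 3 8)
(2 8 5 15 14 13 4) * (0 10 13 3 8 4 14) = (0 10 13 14 3 8 5 15)(2 4) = [10, 1, 4, 8, 2, 15, 6, 7, 5, 9, 13, 11, 12, 14, 3, 0]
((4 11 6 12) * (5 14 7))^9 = (14)(4 11 6 12)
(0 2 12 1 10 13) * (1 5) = (0 2 12 5 1 10 13) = [2, 10, 12, 3, 4, 1, 6, 7, 8, 9, 13, 11, 5, 0]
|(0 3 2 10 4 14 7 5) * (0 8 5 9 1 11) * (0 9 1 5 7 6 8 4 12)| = |(0 3 2 10 12)(1 11 9 5 4 14 6 8 7)| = 45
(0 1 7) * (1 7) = [7, 1, 2, 3, 4, 5, 6, 0] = (0 7)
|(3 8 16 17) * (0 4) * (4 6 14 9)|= 20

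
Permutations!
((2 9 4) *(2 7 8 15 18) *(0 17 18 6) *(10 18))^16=(0 9 6 2 15 18 8 10 7 17 4)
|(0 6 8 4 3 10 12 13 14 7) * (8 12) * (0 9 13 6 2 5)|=12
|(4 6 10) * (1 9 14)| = 3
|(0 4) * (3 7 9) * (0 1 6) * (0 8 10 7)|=9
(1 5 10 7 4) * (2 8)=(1 5 10 7 4)(2 8)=[0, 5, 8, 3, 1, 10, 6, 4, 2, 9, 7]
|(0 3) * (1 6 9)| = 6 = |(0 3)(1 6 9)|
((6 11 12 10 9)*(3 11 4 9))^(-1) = (3 10 12 11)(4 6 9)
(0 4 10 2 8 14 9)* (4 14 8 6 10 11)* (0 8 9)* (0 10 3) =[14, 1, 6, 0, 11, 5, 3, 7, 9, 8, 2, 4, 12, 13, 10] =(0 14 10 2 6 3)(4 11)(8 9)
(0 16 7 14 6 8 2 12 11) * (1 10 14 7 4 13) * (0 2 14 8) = (0 16 4 13 1 10 8 14 6)(2 12 11) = [16, 10, 12, 3, 13, 5, 0, 7, 14, 9, 8, 2, 11, 1, 6, 15, 4]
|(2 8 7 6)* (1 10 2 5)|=7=|(1 10 2 8 7 6 5)|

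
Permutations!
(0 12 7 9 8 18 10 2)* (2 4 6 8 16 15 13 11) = [12, 1, 0, 3, 6, 5, 8, 9, 18, 16, 4, 2, 7, 11, 14, 13, 15, 17, 10] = (0 12 7 9 16 15 13 11 2)(4 6 8 18 10)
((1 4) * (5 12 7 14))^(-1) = (1 4)(5 14 7 12)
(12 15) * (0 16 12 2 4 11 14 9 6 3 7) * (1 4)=[16, 4, 1, 7, 11, 5, 3, 0, 8, 6, 10, 14, 15, 13, 9, 2, 12]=(0 16 12 15 2 1 4 11 14 9 6 3 7)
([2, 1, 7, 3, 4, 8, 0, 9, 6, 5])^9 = [7, 1, 9, 3, 4, 6, 2, 5, 0, 8]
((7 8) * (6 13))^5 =((6 13)(7 8))^5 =(6 13)(7 8)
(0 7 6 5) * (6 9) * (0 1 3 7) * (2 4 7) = (1 3 2 4 7 9 6 5) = [0, 3, 4, 2, 7, 1, 5, 9, 8, 6]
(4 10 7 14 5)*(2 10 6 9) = [0, 1, 10, 3, 6, 4, 9, 14, 8, 2, 7, 11, 12, 13, 5] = (2 10 7 14 5 4 6 9)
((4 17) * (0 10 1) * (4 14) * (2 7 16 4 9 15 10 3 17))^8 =(17)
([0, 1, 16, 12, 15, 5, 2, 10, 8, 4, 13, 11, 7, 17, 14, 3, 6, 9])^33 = (3 9 10)(4 13 12)(7 15 17)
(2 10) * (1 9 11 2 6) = [0, 9, 10, 3, 4, 5, 1, 7, 8, 11, 6, 2] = (1 9 11 2 10 6)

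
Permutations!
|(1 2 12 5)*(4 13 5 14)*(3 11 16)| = |(1 2 12 14 4 13 5)(3 11 16)| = 21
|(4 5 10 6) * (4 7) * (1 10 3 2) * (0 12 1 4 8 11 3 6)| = 8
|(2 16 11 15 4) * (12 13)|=10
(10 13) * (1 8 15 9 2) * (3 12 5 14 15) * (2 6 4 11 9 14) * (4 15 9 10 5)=(1 8 3 12 4 11 10 13 5 2)(6 15 14 9)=[0, 8, 1, 12, 11, 2, 15, 7, 3, 6, 13, 10, 4, 5, 9, 14]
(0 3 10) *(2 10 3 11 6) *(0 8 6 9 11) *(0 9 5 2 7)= (0 9 11 5 2 10 8 6 7)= [9, 1, 10, 3, 4, 2, 7, 0, 6, 11, 8, 5]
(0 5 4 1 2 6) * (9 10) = [5, 2, 6, 3, 1, 4, 0, 7, 8, 10, 9] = (0 5 4 1 2 6)(9 10)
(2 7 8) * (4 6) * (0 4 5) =(0 4 6 5)(2 7 8) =[4, 1, 7, 3, 6, 0, 5, 8, 2]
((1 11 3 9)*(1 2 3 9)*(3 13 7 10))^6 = ((1 11 9 2 13 7 10 3))^6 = (1 10 13 9)(2 11 3 7)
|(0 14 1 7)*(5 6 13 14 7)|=10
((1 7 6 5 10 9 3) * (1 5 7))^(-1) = ((3 5 10 9)(6 7))^(-1) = (3 9 10 5)(6 7)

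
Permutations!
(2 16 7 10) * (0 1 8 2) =(0 1 8 2 16 7 10) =[1, 8, 16, 3, 4, 5, 6, 10, 2, 9, 0, 11, 12, 13, 14, 15, 7]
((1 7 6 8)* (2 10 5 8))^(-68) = (1 6 10 8 7 2 5)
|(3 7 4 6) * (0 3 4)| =6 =|(0 3 7)(4 6)|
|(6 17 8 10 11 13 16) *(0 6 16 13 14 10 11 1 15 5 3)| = 11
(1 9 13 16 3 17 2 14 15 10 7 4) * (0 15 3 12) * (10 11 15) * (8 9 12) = [10, 12, 14, 17, 1, 5, 6, 4, 9, 13, 7, 15, 0, 16, 3, 11, 8, 2] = (0 10 7 4 1 12)(2 14 3 17)(8 9 13 16)(11 15)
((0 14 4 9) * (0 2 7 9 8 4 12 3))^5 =((0 14 12 3)(2 7 9)(4 8))^5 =(0 14 12 3)(2 9 7)(4 8)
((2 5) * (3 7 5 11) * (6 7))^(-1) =(2 5 7 6 3 11)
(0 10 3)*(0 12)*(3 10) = (0 3 12) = [3, 1, 2, 12, 4, 5, 6, 7, 8, 9, 10, 11, 0]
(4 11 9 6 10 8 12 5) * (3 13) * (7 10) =(3 13)(4 11 9 6 7 10 8 12 5) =[0, 1, 2, 13, 11, 4, 7, 10, 12, 6, 8, 9, 5, 3]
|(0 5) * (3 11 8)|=6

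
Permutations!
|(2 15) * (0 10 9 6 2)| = 6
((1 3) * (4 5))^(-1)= (1 3)(4 5)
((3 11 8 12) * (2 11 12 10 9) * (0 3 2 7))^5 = (0 8 3 10 12 9 2 7 11)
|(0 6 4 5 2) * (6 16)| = 6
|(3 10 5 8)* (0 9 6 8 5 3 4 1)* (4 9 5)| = |(0 5 4 1)(3 10)(6 8 9)| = 12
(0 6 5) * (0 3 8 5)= (0 6)(3 8 5)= [6, 1, 2, 8, 4, 3, 0, 7, 5]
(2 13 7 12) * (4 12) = (2 13 7 4 12) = [0, 1, 13, 3, 12, 5, 6, 4, 8, 9, 10, 11, 2, 7]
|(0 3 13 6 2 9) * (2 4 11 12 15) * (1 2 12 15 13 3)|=12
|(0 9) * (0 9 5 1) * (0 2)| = |(9)(0 5 1 2)| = 4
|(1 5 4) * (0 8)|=|(0 8)(1 5 4)|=6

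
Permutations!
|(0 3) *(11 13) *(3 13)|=|(0 13 11 3)|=4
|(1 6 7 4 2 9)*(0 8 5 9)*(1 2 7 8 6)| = 6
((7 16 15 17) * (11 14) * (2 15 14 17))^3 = (2 15)(7 11 16 17 14)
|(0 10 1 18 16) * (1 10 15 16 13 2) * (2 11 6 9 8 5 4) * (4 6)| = |(0 15 16)(1 18 13 11 4 2)(5 6 9 8)| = 12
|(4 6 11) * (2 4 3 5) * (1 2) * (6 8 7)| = 9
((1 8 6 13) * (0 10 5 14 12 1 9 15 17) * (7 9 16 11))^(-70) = (0 1 11)(5 6 9)(7 10 8)(12 16 17)(13 15 14) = ((0 10 5 14 12 1 8 6 13 16 11 7 9 15 17))^(-70)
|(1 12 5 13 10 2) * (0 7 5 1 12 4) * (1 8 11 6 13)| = |(0 7 5 1 4)(2 12 8 11 6 13 10)| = 35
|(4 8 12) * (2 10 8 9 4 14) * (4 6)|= 15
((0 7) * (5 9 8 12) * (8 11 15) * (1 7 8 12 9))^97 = (0 1 12 11 8 7 5 15 9)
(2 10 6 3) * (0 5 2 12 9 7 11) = (0 5 2 10 6 3 12 9 7 11) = [5, 1, 10, 12, 4, 2, 3, 11, 8, 7, 6, 0, 9]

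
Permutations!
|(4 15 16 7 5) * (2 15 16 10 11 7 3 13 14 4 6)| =35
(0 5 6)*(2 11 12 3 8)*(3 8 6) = (0 5 3 6)(2 11 12 8) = [5, 1, 11, 6, 4, 3, 0, 7, 2, 9, 10, 12, 8]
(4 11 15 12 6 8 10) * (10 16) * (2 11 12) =(2 11 15)(4 12 6 8 16 10) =[0, 1, 11, 3, 12, 5, 8, 7, 16, 9, 4, 15, 6, 13, 14, 2, 10]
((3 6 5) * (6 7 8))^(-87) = (3 6 7 5 8)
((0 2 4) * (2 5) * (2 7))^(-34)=(0 5 7 2 4)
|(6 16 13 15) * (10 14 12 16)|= 7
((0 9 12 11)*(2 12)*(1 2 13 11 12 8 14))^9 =((0 9 13 11)(1 2 8 14))^9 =(0 9 13 11)(1 2 8 14)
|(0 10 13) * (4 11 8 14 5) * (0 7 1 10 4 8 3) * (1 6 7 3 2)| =|(0 4 11 2 1 10 13 3)(5 8 14)(6 7)| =24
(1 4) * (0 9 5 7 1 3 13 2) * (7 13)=(0 9 5 13 2)(1 4 3 7)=[9, 4, 0, 7, 3, 13, 6, 1, 8, 5, 10, 11, 12, 2]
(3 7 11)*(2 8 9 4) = (2 8 9 4)(3 7 11) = [0, 1, 8, 7, 2, 5, 6, 11, 9, 4, 10, 3]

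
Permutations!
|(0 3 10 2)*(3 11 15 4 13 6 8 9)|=11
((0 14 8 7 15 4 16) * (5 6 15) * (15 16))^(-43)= ((0 14 8 7 5 6 16)(4 15))^(-43)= (0 16 6 5 7 8 14)(4 15)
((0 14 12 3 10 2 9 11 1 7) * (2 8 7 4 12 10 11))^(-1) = (0 7 8 10 14)(1 11 3 12 4)(2 9)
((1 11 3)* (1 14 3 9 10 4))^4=(14)(1 4 10 9 11)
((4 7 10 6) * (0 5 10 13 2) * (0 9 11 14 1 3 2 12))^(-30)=(14)(0 10 4 13)(5 6 7 12)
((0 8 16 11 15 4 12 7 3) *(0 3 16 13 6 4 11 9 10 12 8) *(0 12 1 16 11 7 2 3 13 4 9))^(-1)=((0 12 2 3 13 6 9 10 1 16)(4 8)(7 11 15))^(-1)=(0 16 1 10 9 6 13 3 2 12)(4 8)(7 15 11)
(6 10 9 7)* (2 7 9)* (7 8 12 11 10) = (2 8 12 11 10)(6 7) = [0, 1, 8, 3, 4, 5, 7, 6, 12, 9, 2, 10, 11]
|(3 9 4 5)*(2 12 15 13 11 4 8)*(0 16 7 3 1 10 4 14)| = 12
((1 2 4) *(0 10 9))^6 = (10)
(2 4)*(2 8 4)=[0, 1, 2, 3, 8, 5, 6, 7, 4]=(4 8)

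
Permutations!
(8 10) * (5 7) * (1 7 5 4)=(1 7 4)(8 10)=[0, 7, 2, 3, 1, 5, 6, 4, 10, 9, 8]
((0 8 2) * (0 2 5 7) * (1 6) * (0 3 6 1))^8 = ((0 8 5 7 3 6))^8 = (0 5 3)(6 8 7)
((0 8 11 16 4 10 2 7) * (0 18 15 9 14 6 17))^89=((0 8 11 16 4 10 2 7 18 15 9 14 6 17))^89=(0 10 9 8 2 14 11 7 6 16 18 17 4 15)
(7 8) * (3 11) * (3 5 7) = (3 11 5 7 8) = [0, 1, 2, 11, 4, 7, 6, 8, 3, 9, 10, 5]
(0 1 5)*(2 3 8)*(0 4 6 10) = (0 1 5 4 6 10)(2 3 8) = [1, 5, 3, 8, 6, 4, 10, 7, 2, 9, 0]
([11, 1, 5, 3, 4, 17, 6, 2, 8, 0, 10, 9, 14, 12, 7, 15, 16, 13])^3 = (2 13 7 17 14 5 12)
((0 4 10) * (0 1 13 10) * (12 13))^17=((0 4)(1 12 13 10))^17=(0 4)(1 12 13 10)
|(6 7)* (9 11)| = |(6 7)(9 11)| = 2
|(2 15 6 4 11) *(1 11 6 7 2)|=|(1 11)(2 15 7)(4 6)|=6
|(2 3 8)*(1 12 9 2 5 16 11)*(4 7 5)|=11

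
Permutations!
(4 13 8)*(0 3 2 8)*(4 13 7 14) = (0 3 2 8 13)(4 7 14) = [3, 1, 8, 2, 7, 5, 6, 14, 13, 9, 10, 11, 12, 0, 4]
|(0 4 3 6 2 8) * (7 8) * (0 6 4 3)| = 12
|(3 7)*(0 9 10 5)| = |(0 9 10 5)(3 7)| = 4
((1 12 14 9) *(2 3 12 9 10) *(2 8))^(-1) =(1 9)(2 8 10 14 12 3)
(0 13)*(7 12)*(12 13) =(0 12 7 13) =[12, 1, 2, 3, 4, 5, 6, 13, 8, 9, 10, 11, 7, 0]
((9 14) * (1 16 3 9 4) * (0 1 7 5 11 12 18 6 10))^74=(0 9 5 6 16 4 12)(1 14 11 10 3 7 18)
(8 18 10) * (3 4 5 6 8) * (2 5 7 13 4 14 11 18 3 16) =(2 5 6 8 3 14 11 18 10 16)(4 7 13) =[0, 1, 5, 14, 7, 6, 8, 13, 3, 9, 16, 18, 12, 4, 11, 15, 2, 17, 10]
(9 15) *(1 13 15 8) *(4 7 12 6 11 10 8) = (1 13 15 9 4 7 12 6 11 10 8) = [0, 13, 2, 3, 7, 5, 11, 12, 1, 4, 8, 10, 6, 15, 14, 9]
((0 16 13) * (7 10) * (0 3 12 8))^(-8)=((0 16 13 3 12 8)(7 10))^(-8)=(0 12 13)(3 16 8)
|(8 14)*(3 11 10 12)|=4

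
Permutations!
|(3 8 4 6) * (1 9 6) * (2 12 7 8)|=9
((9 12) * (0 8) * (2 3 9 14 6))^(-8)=((0 8)(2 3 9 12 14 6))^(-8)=(2 14 9)(3 6 12)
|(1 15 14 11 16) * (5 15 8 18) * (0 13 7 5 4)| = |(0 13 7 5 15 14 11 16 1 8 18 4)| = 12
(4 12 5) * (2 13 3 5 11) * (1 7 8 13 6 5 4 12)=(1 7 8 13 3 4)(2 6 5 12 11)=[0, 7, 6, 4, 1, 12, 5, 8, 13, 9, 10, 2, 11, 3]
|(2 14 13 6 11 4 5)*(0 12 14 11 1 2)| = |(0 12 14 13 6 1 2 11 4 5)| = 10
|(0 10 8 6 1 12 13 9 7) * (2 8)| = 10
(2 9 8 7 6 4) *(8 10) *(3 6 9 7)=(2 7 9 10 8 3 6 4)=[0, 1, 7, 6, 2, 5, 4, 9, 3, 10, 8]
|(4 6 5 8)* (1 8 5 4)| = |(1 8)(4 6)| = 2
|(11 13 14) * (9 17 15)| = 3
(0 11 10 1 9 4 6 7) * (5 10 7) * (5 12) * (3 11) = [3, 9, 2, 11, 6, 10, 12, 0, 8, 4, 1, 7, 5] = (0 3 11 7)(1 9 4 6 12 5 10)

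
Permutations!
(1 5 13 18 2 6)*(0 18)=[18, 5, 6, 3, 4, 13, 1, 7, 8, 9, 10, 11, 12, 0, 14, 15, 16, 17, 2]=(0 18 2 6 1 5 13)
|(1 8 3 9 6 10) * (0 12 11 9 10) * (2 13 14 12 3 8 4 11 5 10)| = 13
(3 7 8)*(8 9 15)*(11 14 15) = (3 7 9 11 14 15 8) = [0, 1, 2, 7, 4, 5, 6, 9, 3, 11, 10, 14, 12, 13, 15, 8]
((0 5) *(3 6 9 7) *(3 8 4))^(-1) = (0 5)(3 4 8 7 9 6)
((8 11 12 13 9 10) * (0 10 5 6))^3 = (0 11 9)(5 10 12)(6 8 13)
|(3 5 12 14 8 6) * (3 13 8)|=|(3 5 12 14)(6 13 8)|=12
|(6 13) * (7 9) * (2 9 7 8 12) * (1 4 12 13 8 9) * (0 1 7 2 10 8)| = |(0 1 4 12 10 8 13 6)(2 7)| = 8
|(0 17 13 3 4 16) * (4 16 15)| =10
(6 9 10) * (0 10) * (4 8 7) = (0 10 6 9)(4 8 7) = [10, 1, 2, 3, 8, 5, 9, 4, 7, 0, 6]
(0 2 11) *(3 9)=[2, 1, 11, 9, 4, 5, 6, 7, 8, 3, 10, 0]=(0 2 11)(3 9)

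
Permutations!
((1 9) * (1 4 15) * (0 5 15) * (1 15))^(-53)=((15)(0 5 1 9 4))^(-53)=(15)(0 1 4 5 9)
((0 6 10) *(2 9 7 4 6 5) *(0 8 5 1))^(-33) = (0 1)(2 5 8 10 6 4 7 9)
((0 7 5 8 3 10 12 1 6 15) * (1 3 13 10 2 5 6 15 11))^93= ((0 7 6 11 1 15)(2 5 8 13 10 12 3))^93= (0 11)(1 7)(2 8 10 3 5 13 12)(6 15)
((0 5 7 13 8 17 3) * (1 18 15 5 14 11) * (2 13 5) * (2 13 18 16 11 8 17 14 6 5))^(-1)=(0 3 17 13 15 18 2 7 5 6)(1 11 16)(8 14)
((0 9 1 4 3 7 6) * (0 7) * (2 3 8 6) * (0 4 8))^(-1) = ((0 9 1 8 6 7 2 3 4))^(-1) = (0 4 3 2 7 6 8 1 9)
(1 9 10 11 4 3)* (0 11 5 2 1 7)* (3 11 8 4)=(0 8 4 11 3 7)(1 9 10 5 2)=[8, 9, 1, 7, 11, 2, 6, 0, 4, 10, 5, 3]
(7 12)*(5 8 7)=(5 8 7 12)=[0, 1, 2, 3, 4, 8, 6, 12, 7, 9, 10, 11, 5]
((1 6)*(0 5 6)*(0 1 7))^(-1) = (0 7 6 5)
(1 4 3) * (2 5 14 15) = [0, 4, 5, 1, 3, 14, 6, 7, 8, 9, 10, 11, 12, 13, 15, 2] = (1 4 3)(2 5 14 15)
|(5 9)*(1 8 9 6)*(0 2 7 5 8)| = 6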